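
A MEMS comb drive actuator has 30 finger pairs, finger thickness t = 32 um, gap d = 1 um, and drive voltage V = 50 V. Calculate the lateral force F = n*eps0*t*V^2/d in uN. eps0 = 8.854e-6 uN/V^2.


Step 1: Parameters: n=30, eps0=8.854e-6 uN/V^2, t=32 um, V=50 V, d=1 um
Step 2: V^2 = 2500
Step 3: F = 30 * 8.854e-6 * 32 * 2500 / 1
F = 21.25 uN


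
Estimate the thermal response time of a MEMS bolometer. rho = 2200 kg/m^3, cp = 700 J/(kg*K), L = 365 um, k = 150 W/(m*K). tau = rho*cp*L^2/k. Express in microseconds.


Step 1: Convert L to m: L = 365e-6 m
Step 2: L^2 = (365e-6)^2 = 1.33225e-07 m^2
Step 3: tau = 2200 * 700 * 1.33225e-07 / 150 = 1.36777667e-03 s
Step 4: Convert to microseconds (multiply by 1e6).
tau = 1367.777 us


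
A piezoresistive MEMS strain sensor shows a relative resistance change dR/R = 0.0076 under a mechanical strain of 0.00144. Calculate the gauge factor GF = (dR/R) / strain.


Step 1: Identify values.
dR/R = 0.0076, strain = 0.00144
Step 2: GF = (dR/R) / strain = 0.0076 / 0.00144
GF = 5.3


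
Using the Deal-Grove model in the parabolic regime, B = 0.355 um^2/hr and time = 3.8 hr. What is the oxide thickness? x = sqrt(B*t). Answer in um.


Step 1: Compute B*t = 0.355 * 3.8 = 1.349
Step 2: x = sqrt(1.349)
x = 1.161 um


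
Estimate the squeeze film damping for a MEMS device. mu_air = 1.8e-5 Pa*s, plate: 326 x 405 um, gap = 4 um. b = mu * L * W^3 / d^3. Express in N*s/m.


Step 1: Convert to SI.
L = 326e-6 m, W = 405e-6 m, d = 4e-6 m
Step 2: W^3 = (405e-6)^3 = 6.64e-11 m^3
Step 3: d^3 = (4e-6)^3 = 6.40e-17 m^3
Step 4: b = 1.8e-5 * 326e-6 * 6.64e-11 / 6.40e-17
b = 6.09e-03 N*s/m


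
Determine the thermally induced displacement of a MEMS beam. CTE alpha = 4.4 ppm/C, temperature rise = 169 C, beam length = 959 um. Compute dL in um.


Step 1: Convert CTE: alpha = 4.4 ppm/C = 4.4e-6 /C
Step 2: dL = 4.4e-6 * 169 * 959
dL = 0.7131 um


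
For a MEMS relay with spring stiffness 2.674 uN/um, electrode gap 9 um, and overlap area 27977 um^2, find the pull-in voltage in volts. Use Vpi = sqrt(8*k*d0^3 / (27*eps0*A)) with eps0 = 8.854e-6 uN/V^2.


Step 1: Compute numerator: 8 * k * d0^3 = 8 * 2.674 * 9^3 = 15594.768
Step 2: Compute denominator: 27 * eps0 * A = 27 * 8.854e-6 * 27977 = 6.688126
Step 3: Vpi = sqrt(15594.768 / 6.688126)
Vpi = 48.29 V


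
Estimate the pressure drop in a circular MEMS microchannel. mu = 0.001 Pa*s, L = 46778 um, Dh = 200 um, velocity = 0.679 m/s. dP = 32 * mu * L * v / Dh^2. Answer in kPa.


Step 1: Convert to SI: L = 46778e-6 m, Dh = 200e-6 m
Step 2: dP = 32 * 0.001 * 46778e-6 * 0.679 / (200e-6)^2
Step 3: dP = 25409.81 Pa
Step 4: Convert to kPa: dP = 25.41 kPa


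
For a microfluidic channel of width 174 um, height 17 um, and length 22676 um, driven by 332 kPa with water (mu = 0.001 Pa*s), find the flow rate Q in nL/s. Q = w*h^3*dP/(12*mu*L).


Step 1: Convert all dimensions to SI (meters).
w = 174e-6 m, h = 17e-6 m, L = 22676e-6 m, dP = 332e3 Pa
Step 2: Q = w * h^3 * dP / (12 * mu * L)
Q = 174e-6 * (17e-6)^3 * 332e3 / (12 * 0.001 * 22676e-6) = 1.04300503e-09 m^3/s
Step 3: Convert Q from m^3/s to nL/s (1 m^3 = 1e12 nL, so multiply by 1e12).
Q = 1043.005 nL/s


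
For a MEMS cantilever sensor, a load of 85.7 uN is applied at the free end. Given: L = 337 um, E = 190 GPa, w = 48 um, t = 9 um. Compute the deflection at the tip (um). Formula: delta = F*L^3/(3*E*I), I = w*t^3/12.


Step 1: Calculate the second moment of area.
I = w * t^3 / 12 = 48 * 9^3 / 12 = 2916.0 um^4
Step 2: Convert E to consistent units (1 GPa = 1000 uN/um^2).
E = 190 GPa = 190000 uN/um^2
Step 3: Calculate tip deflection.
delta = F * L^3 / (3 * E * I)
delta = 85.7 * 337^3 / (3 * 190000 * 2916.0)
delta = 1.9734 um


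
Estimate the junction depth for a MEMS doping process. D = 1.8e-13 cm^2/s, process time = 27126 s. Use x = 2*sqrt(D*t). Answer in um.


Step 1: Compute D*t = 1.8e-13 * 27126 = 4.88268e-09 cm^2
Step 2: sqrt(D*t) = 6.98762e-05 cm
Step 3: x = 2 * 6.98762e-05 cm = 1.397524e-04 cm
Step 4: Convert to um (1 cm = 1e4 um): x = 1.398 um


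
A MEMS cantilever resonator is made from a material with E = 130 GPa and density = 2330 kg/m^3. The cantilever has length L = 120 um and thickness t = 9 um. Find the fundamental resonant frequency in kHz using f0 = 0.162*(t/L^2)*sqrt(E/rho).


Step 1: Convert units to SI.
t_SI = 9e-6 m, L_SI = 120e-6 m
Step 2: Calculate sqrt(E/rho).
sqrt(130e9 / 2330) = 7469.54 m/s
Step 3: Compute f0.
f0 = 0.162 * 9e-6 / (120e-6)^2 * 7469.54 = 756290.9 Hz = 756.29 kHz


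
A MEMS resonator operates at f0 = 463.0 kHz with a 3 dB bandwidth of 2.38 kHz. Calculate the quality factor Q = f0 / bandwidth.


Step 1: Q = f0 / bandwidth
Step 2: Q = 463.0 / 2.38
Q = 194.5


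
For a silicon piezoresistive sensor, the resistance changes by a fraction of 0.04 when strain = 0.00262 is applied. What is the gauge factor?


Step 1: Identify values.
dR/R = 0.04, strain = 0.00262
Step 2: GF = (dR/R) / strain = 0.04 / 0.00262
GF = 15.3


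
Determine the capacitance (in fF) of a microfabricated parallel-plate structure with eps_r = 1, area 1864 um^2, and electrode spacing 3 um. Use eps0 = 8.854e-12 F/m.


Step 1: Convert area to m^2: A = 1864e-12 m^2
Step 2: Convert gap to m: d = 3e-6 m
Step 3: C = eps0 * eps_r * A / d
C = 8.854e-12 * 1 * 1864e-12 / 3e-6
Step 4: Convert to fF (multiply by 1e15).
C = 5.5 fF


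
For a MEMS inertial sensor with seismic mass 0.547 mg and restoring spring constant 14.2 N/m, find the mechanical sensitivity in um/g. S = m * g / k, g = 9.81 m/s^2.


Step 1: Convert mass: m = 0.547 mg = 5.47e-07 kg
Step 2: S = m * g / k = 5.47e-07 * 9.81 / 14.2
Step 3: S = 3.78e-07 m/g
Step 4: Convert to um/g: S = 0.378 um/g


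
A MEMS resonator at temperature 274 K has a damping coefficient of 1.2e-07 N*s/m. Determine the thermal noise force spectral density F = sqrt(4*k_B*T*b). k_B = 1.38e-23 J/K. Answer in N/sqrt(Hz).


Step 1: Compute 4 * k_B * T * b
= 4 * 1.38e-23 * 274 * 1.2e-07
= 1.8150e-27 N^2/Hz
Step 2: F_noise = sqrt(1.8150e-27)
F_noise = 4.26e-14 N/sqrt(Hz)


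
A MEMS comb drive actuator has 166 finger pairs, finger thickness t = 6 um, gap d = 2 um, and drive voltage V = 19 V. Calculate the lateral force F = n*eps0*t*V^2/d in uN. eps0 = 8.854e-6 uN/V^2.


Step 1: Parameters: n=166, eps0=8.854e-6 uN/V^2, t=6 um, V=19 V, d=2 um
Step 2: V^2 = 361
Step 3: F = 166 * 8.854e-6 * 6 * 361 / 2
F = 1.592 uN


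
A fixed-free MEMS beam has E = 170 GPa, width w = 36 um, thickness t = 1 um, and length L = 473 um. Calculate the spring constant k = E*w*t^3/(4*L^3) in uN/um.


Step 1: Convert E to consistent units (1 GPa = 1000 uN/um^2).
E = 170 GPa = 170000 uN/um^2
Step 2: Compute t^3 = 1^3 = 1
Step 3: Compute L^3 = 473^3 = 105823817
Step 4: k = 170000 * 36 * 1 / (4 * 105823817)
k = 0.0145 uN/um


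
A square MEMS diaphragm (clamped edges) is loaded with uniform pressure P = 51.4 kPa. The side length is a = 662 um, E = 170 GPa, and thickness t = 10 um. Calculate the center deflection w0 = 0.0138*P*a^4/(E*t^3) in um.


Step 1: Convert pressure to compatible units (E is in GPa, so P in GPa).
P = 51.4 kPa = 51.4e-6 GPa
Step 2: Compute numerator: 0.0138 * P * a^4.
a^4 = 662^4 = 192057803536
numerator = 0.0138 * 51.4e-6 * 192057803536 = 1.3623e+05
Step 3: Compute denominator: E * t^3 = 170 * 10^3 = 170000
Step 4: w0 = numerator / denominator = 1.3623e+05 / 170000 = 0.8014 um


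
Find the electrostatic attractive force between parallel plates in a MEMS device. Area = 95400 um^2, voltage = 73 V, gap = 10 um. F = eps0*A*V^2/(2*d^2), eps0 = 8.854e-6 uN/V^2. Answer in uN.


Step 1: Identify parameters.
eps0 = 8.854e-6 uN/V^2, A = 95400 um^2, V = 73 V, d = 10 um
Step 2: Compute V^2 = 73^2 = 5329
Step 3: Compute d^2 = 10^2 = 100
Step 4: F = 0.5 * 8.854e-6 * 95400 * 5329 / 100
F = 22.506 uN


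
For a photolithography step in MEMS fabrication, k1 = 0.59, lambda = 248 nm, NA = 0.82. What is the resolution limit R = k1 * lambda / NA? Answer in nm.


Step 1: Identify values: k1 = 0.59, lambda = 248 nm, NA = 0.82
Step 2: R = k1 * lambda / NA
R = 0.59 * 248 / 0.82
R = 178.4 nm


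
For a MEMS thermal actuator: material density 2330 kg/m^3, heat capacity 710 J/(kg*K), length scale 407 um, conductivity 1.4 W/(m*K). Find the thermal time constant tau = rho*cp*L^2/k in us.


Step 1: Convert L to m: L = 407e-6 m
Step 2: L^2 = (407e-6)^2 = 1.65649e-07 m^2
Step 3: tau = 2330 * 710 * 1.65649e-07 / 1.4 = 1.9573795764e-01 s
Step 4: Convert to microseconds (multiply by 1e6).
tau = 195737.958 us


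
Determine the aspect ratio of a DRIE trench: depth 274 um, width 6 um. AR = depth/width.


Step 1: AR = depth / width
Step 2: AR = 274 / 6
AR = 45.7


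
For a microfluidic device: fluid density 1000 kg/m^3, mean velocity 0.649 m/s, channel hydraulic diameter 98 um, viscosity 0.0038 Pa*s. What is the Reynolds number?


Step 1: Convert Dh to meters: Dh = 98e-6 m
Step 2: Re = rho * v * Dh / mu
Re = 1000 * 0.649 * 98e-6 / 0.0038
Re = 16.737


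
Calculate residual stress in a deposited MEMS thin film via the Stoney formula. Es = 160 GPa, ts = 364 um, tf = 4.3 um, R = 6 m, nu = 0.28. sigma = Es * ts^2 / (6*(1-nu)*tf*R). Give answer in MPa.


Step 1: Compute numerator: Es * ts^2 = 160 * 364^2 = 21199360 (GPa*um^2)
Step 2: Compute denominator (R in um): 6*(1-nu)*tf*R = 6*0.72*4.3*6e6 = 111456000.0 (um^2)
Step 3: sigma (GPa) = 21199360 / 111456000.0 = 1.90204e-01 GPa
Step 4: Convert to MPa (x1000): sigma = 190.2 MPa


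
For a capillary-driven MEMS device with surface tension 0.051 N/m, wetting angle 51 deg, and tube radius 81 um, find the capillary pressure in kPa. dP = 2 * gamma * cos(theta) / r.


Step 1: cos(51 deg) = 0.6293
Step 2: Convert r to m: r = 81e-6 m
Step 3: dP = 2 * 0.051 * 0.6293 / 81e-6 = 792.5 Pa
Step 4: Convert Pa to kPa (divide by 1000).
dP = 0.79 kPa


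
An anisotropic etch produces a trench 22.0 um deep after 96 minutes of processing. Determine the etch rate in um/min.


Step 1: Etch rate = depth / time
Step 2: rate = 22.0 / 96
rate = 0.229 um/min


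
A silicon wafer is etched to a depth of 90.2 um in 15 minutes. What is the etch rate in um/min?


Step 1: Etch rate = depth / time
Step 2: rate = 90.2 / 15
rate = 6.013 um/min


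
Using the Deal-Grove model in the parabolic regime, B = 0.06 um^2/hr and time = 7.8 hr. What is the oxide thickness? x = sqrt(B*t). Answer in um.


Step 1: Compute B*t = 0.06 * 7.8 = 0.468
Step 2: x = sqrt(0.468)
x = 0.684 um


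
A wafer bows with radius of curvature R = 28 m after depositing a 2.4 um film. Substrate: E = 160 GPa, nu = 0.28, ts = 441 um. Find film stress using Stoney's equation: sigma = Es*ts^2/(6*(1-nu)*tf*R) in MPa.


Step 1: Compute numerator: Es * ts^2 = 160 * 441^2 = 31116960 (GPa*um^2)
Step 2: Compute denominator (R in um): 6*(1-nu)*tf*R = 6*0.72*2.4*28e6 = 290304000.0 (um^2)
Step 3: sigma (GPa) = 31116960 / 290304000.0 = 1.07187e-01 GPa
Step 4: Convert to MPa (x1000): sigma = 107.2 MPa


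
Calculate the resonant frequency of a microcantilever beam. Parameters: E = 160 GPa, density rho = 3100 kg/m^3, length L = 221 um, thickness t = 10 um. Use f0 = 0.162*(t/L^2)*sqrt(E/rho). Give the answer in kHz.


Step 1: Convert units to SI.
t_SI = 10e-6 m, L_SI = 221e-6 m
Step 2: Calculate sqrt(E/rho).
sqrt(160e9 / 3100) = 7184.21 m/s
Step 3: Compute f0.
f0 = 0.162 * 10e-6 / (221e-6)^2 * 7184.21 = 238292.0 Hz = 238.29 kHz


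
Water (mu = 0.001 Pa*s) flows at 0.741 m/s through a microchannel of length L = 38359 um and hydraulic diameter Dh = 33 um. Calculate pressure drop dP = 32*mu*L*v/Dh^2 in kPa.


Step 1: Convert to SI: L = 38359e-6 m, Dh = 33e-6 m
Step 2: dP = 32 * 0.001 * 38359e-6 * 0.741 / (33e-6)^2
Step 3: dP = 835232.88 Pa
Step 4: Convert to kPa: dP = 835.23 kPa


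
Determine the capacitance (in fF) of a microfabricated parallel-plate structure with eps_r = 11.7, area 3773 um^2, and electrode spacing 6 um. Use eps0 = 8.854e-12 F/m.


Step 1: Convert area to m^2: A = 3773e-12 m^2
Step 2: Convert gap to m: d = 6e-6 m
Step 3: C = eps0 * eps_r * A / d
C = 8.854e-12 * 11.7 * 3773e-12 / 6e-6
Step 4: Convert to fF (multiply by 1e15).
C = 65.14 fF


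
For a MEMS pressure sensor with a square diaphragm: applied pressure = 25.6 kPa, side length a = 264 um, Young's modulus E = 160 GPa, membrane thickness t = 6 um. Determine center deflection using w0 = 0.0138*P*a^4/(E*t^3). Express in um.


Step 1: Convert pressure to compatible units (E is in GPa, so P in GPa).
P = 25.6 kPa = 25.6e-6 GPa
Step 2: Compute numerator: 0.0138 * P * a^4.
a^4 = 264^4 = 4857532416
numerator = 0.0138 * 25.6e-6 * 4857532416 = 1.7161e+03
Step 3: Compute denominator: E * t^3 = 160 * 6^3 = 34560
Step 4: w0 = numerator / denominator = 1.7161e+03 / 34560 = 0.0497 um


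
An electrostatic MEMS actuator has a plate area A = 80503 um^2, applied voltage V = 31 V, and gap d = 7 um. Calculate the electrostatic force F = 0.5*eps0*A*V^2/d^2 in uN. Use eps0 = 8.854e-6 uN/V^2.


Step 1: Identify parameters.
eps0 = 8.854e-6 uN/V^2, A = 80503 um^2, V = 31 V, d = 7 um
Step 2: Compute V^2 = 31^2 = 961
Step 3: Compute d^2 = 7^2 = 49
Step 4: F = 0.5 * 8.854e-6 * 80503 * 961 / 49
F = 6.99 uN


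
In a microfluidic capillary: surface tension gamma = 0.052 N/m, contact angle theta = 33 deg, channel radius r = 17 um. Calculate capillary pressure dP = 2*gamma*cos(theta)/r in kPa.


Step 1: cos(33 deg) = 0.8387
Step 2: Convert r to m: r = 17e-6 m
Step 3: dP = 2 * 0.052 * 0.8387 / 17e-6 = 5130.9 Pa
Step 4: Convert Pa to kPa (divide by 1000).
dP = 5.13 kPa


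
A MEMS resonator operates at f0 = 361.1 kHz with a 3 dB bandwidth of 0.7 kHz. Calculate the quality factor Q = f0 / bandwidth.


Step 1: Q = f0 / bandwidth
Step 2: Q = 361.1 / 0.7
Q = 515.9


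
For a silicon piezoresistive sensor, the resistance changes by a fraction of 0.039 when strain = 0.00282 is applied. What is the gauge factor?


Step 1: Identify values.
dR/R = 0.039, strain = 0.00282
Step 2: GF = (dR/R) / strain = 0.039 / 0.00282
GF = 13.8


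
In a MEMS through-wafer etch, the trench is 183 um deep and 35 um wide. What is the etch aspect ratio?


Step 1: AR = depth / width
Step 2: AR = 183 / 35
AR = 5.2


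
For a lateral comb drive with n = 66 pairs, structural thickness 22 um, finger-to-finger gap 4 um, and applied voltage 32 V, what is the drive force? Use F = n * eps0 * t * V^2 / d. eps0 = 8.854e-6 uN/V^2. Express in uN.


Step 1: Parameters: n=66, eps0=8.854e-6 uN/V^2, t=22 um, V=32 V, d=4 um
Step 2: V^2 = 1024
Step 3: F = 66 * 8.854e-6 * 22 * 1024 / 4
F = 3.291 uN


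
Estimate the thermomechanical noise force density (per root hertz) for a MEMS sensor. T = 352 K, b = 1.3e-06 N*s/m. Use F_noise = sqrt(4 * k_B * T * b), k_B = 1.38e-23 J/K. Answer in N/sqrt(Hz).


Step 1: Compute 4 * k_B * T * b
= 4 * 1.38e-23 * 352 * 1.3e-06
= 2.5260e-26 N^2/Hz
Step 2: F_noise = sqrt(2.5260e-26)
F_noise = 1.59e-13 N/sqrt(Hz)


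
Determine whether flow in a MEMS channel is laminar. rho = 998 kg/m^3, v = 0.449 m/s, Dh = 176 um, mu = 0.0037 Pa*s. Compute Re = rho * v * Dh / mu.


Step 1: Convert Dh to meters: Dh = 176e-6 m
Step 2: Re = rho * v * Dh / mu
Re = 998 * 0.449 * 176e-6 / 0.0037
Re = 21.315
Since Re = 21.315 is below ~2300, the flow is laminar.


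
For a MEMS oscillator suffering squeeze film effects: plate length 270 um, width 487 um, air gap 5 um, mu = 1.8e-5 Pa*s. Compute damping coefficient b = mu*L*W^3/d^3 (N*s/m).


Step 1: Convert to SI.
L = 270e-6 m, W = 487e-6 m, d = 5e-6 m
Step 2: W^3 = (487e-6)^3 = 1.16e-10 m^3
Step 3: d^3 = (5e-6)^3 = 1.25e-16 m^3
Step 4: b = 1.8e-5 * 270e-6 * 1.16e-10 / 1.25e-16
b = 4.49e-03 N*s/m


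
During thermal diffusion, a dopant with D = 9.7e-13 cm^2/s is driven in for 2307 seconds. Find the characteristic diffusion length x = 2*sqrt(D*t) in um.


Step 1: Compute D*t = 9.7e-13 * 2307 = 2.23779e-09 cm^2
Step 2: sqrt(D*t) = 4.7305e-05 cm
Step 3: x = 2 * 4.7305e-05 cm = 9.461e-05 cm
Step 4: Convert to um (1 cm = 1e4 um): x = 0.946 um


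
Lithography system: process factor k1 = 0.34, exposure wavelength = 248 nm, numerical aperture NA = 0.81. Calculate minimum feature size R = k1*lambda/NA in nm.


Step 1: Identify values: k1 = 0.34, lambda = 248 nm, NA = 0.81
Step 2: R = k1 * lambda / NA
R = 0.34 * 248 / 0.81
R = 104.1 nm


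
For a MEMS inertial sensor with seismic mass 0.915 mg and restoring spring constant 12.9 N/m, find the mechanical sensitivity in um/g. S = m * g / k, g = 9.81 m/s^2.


Step 1: Convert mass: m = 0.915 mg = 9.15e-07 kg
Step 2: S = m * g / k = 9.15e-07 * 9.81 / 12.9
Step 3: S = 6.96e-07 m/g
Step 4: Convert to um/g: S = 0.696 um/g


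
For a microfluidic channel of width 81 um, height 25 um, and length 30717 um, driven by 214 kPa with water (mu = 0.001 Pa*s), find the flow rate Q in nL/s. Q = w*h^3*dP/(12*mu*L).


Step 1: Convert all dimensions to SI (meters).
w = 81e-6 m, h = 25e-6 m, L = 30717e-6 m, dP = 214e3 Pa
Step 2: Q = w * h^3 * dP / (12 * mu * L)
Q = 81e-6 * (25e-6)^3 * 214e3 / (12 * 0.001 * 30717e-6) = 7.3478245e-10 m^3/s
Step 3: Convert Q from m^3/s to nL/s (1 m^3 = 1e12 nL, so multiply by 1e12).
Q = 734.782 nL/s


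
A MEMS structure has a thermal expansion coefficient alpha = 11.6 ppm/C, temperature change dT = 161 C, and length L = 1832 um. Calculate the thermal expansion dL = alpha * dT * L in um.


Step 1: Convert CTE: alpha = 11.6 ppm/C = 11.6e-6 /C
Step 2: dL = 11.6e-6 * 161 * 1832
dL = 3.4214 um


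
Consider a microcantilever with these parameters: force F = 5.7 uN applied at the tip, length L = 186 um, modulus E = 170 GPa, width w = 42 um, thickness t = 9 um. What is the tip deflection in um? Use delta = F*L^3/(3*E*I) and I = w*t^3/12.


Step 1: Calculate the second moment of area.
I = w * t^3 / 12 = 42 * 9^3 / 12 = 2551.5 um^4
Step 2: Convert E to consistent units (1 GPa = 1000 uN/um^2).
E = 170 GPa = 170000 uN/um^2
Step 3: Calculate tip deflection.
delta = F * L^3 / (3 * E * I)
delta = 5.7 * 186^3 / (3 * 170000 * 2551.5)
delta = 0.0282 um


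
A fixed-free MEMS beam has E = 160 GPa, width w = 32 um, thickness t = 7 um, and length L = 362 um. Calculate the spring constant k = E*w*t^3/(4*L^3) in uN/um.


Step 1: Convert E to consistent units (1 GPa = 1000 uN/um^2).
E = 160 GPa = 160000 uN/um^2
Step 2: Compute t^3 = 7^3 = 343
Step 3: Compute L^3 = 362^3 = 47437928
Step 4: k = 160000 * 32 * 343 / (4 * 47437928)
k = 9.255 uN/um


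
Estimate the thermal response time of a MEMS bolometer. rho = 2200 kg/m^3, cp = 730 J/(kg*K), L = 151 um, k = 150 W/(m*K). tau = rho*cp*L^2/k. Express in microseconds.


Step 1: Convert L to m: L = 151e-6 m
Step 2: L^2 = (151e-6)^2 = 2.2801e-08 m^2
Step 3: tau = 2200 * 730 * 2.2801e-08 / 150 = 2.4412271e-04 s
Step 4: Convert to microseconds (multiply by 1e6).
tau = 244.123 us


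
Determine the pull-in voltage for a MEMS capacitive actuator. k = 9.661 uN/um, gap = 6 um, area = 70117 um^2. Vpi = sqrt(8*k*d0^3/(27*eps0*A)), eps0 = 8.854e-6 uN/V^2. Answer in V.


Step 1: Compute numerator: 8 * k * d0^3 = 8 * 9.661 * 6^3 = 16694.208
Step 2: Compute denominator: 27 * eps0 * A = 27 * 8.854e-6 * 70117 = 16.76203
Step 3: Vpi = sqrt(16694.208 / 16.76203)
Vpi = 31.56 V


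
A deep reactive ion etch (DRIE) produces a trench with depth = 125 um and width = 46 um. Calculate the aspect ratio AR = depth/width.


Step 1: AR = depth / width
Step 2: AR = 125 / 46
AR = 2.7


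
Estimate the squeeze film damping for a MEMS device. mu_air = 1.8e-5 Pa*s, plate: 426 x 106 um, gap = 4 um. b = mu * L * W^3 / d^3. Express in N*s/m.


Step 1: Convert to SI.
L = 426e-6 m, W = 106e-6 m, d = 4e-6 m
Step 2: W^3 = (106e-6)^3 = 1.19e-12 m^3
Step 3: d^3 = (4e-6)^3 = 6.40e-17 m^3
Step 4: b = 1.8e-5 * 426e-6 * 1.19e-12 / 6.40e-17
b = 1.43e-04 N*s/m


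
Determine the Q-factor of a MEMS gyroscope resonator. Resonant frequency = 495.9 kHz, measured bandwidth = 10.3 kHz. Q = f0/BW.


Step 1: Q = f0 / bandwidth
Step 2: Q = 495.9 / 10.3
Q = 48.1


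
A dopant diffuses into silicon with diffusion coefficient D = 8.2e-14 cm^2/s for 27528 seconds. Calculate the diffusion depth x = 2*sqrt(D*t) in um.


Step 1: Compute D*t = 8.2e-14 * 27528 = 2.257296e-09 cm^2
Step 2: sqrt(D*t) = 4.751e-05 cm
Step 3: x = 2 * 4.751e-05 cm = 9.502e-05 cm
Step 4: Convert to um (1 cm = 1e4 um): x = 0.95 um


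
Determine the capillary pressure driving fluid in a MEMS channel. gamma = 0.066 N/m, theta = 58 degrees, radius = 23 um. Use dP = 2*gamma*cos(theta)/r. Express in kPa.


Step 1: cos(58 deg) = 0.5299
Step 2: Convert r to m: r = 23e-6 m
Step 3: dP = 2 * 0.066 * 0.5299 / 23e-6 = 3041.2 Pa
Step 4: Convert Pa to kPa (divide by 1000).
dP = 3.04 kPa


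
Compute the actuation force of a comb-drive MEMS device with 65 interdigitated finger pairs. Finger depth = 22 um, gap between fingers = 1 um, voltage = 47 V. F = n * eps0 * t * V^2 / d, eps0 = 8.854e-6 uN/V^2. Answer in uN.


Step 1: Parameters: n=65, eps0=8.854e-6 uN/V^2, t=22 um, V=47 V, d=1 um
Step 2: V^2 = 2209
Step 3: F = 65 * 8.854e-6 * 22 * 2209 / 1
F = 27.969 uN


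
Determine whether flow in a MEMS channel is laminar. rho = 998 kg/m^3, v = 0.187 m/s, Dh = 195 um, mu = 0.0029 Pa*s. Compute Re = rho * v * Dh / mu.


Step 1: Convert Dh to meters: Dh = 195e-6 m
Step 2: Re = rho * v * Dh / mu
Re = 998 * 0.187 * 195e-6 / 0.0029
Re = 12.549
Since Re = 12.549 is below ~2300, the flow is laminar.


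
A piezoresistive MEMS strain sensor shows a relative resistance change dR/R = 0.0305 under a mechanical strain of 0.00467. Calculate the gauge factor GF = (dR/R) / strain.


Step 1: Identify values.
dR/R = 0.0305, strain = 0.00467
Step 2: GF = (dR/R) / strain = 0.0305 / 0.00467
GF = 6.5


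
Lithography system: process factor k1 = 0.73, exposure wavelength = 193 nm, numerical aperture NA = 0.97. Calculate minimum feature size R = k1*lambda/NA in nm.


Step 1: Identify values: k1 = 0.73, lambda = 193 nm, NA = 0.97
Step 2: R = k1 * lambda / NA
R = 0.73 * 193 / 0.97
R = 145.2 nm


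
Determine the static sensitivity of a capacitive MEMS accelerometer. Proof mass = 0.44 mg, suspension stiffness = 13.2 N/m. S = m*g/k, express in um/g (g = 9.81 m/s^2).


Step 1: Convert mass: m = 0.44 mg = 4.40e-07 kg
Step 2: S = m * g / k = 4.40e-07 * 9.81 / 13.2
Step 3: S = 3.27e-07 m/g
Step 4: Convert to um/g: S = 0.327 um/g


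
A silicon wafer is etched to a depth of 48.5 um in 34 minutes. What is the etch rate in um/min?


Step 1: Etch rate = depth / time
Step 2: rate = 48.5 / 34
rate = 1.426 um/min


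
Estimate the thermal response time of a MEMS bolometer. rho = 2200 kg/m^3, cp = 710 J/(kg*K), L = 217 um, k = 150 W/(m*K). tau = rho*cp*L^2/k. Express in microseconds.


Step 1: Convert L to m: L = 217e-6 m
Step 2: L^2 = (217e-6)^2 = 4.7089e-08 m^2
Step 3: tau = 2200 * 710 * 4.7089e-08 / 150 = 4.9035345e-04 s
Step 4: Convert to microseconds (multiply by 1e6).
tau = 490.353 us


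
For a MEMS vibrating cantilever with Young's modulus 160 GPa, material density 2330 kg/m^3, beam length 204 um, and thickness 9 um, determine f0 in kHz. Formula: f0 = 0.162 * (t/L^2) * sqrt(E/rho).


Step 1: Convert units to SI.
t_SI = 9e-6 m, L_SI = 204e-6 m
Step 2: Calculate sqrt(E/rho).
sqrt(160e9 / 2330) = 8286.71 m/s
Step 3: Compute f0.
f0 = 0.162 * 9e-6 / (204e-6)^2 * 8286.71 = 290321.6 Hz = 290.32 kHz


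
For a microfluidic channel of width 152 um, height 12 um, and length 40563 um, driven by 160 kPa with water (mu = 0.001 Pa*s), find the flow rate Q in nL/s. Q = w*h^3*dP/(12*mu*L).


Step 1: Convert all dimensions to SI (meters).
w = 152e-6 m, h = 12e-6 m, L = 40563e-6 m, dP = 160e3 Pa
Step 2: Q = w * h^3 * dP / (12 * mu * L)
Q = 152e-6 * (12e-6)^3 * 160e3 / (12 * 0.001 * 40563e-6) = 8.633681e-11 m^3/s
Step 3: Convert Q from m^3/s to nL/s (1 m^3 = 1e12 nL, so multiply by 1e12).
Q = 86.337 nL/s


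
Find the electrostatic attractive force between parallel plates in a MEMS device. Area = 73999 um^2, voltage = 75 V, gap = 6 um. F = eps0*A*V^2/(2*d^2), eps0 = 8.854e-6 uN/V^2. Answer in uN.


Step 1: Identify parameters.
eps0 = 8.854e-6 uN/V^2, A = 73999 um^2, V = 75 V, d = 6 um
Step 2: Compute V^2 = 75^2 = 5625
Step 3: Compute d^2 = 6^2 = 36
Step 4: F = 0.5 * 8.854e-6 * 73999 * 5625 / 36
F = 51.186 uN


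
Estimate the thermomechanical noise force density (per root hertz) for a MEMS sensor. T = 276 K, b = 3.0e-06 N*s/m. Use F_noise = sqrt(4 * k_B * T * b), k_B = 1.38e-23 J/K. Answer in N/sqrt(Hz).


Step 1: Compute 4 * k_B * T * b
= 4 * 1.38e-23 * 276 * 3.0e-06
= 4.5706e-26 N^2/Hz
Step 2: F_noise = sqrt(4.5706e-26)
F_noise = 2.14e-13 N/sqrt(Hz)


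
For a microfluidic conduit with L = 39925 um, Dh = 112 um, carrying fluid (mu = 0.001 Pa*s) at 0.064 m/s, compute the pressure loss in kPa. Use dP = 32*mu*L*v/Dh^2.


Step 1: Convert to SI: L = 39925e-6 m, Dh = 112e-6 m
Step 2: dP = 32 * 0.001 * 39925e-6 * 0.064 / (112e-6)^2
Step 3: dP = 6518.37 Pa
Step 4: Convert to kPa: dP = 6.52 kPa


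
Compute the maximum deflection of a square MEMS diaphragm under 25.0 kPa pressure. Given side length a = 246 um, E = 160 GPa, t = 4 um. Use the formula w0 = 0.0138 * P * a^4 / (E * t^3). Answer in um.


Step 1: Convert pressure to compatible units (E is in GPa, so P in GPa).
P = 25.0 kPa = 25.0e-6 GPa
Step 2: Compute numerator: 0.0138 * P * a^4.
a^4 = 246^4 = 3662186256
numerator = 0.0138 * 25.0e-6 * 3662186256 = 1.26345e+03
Step 3: Compute denominator: E * t^3 = 160 * 4^3 = 10240
Step 4: w0 = numerator / denominator = 1.26345e+03 / 10240 = 0.1234 um


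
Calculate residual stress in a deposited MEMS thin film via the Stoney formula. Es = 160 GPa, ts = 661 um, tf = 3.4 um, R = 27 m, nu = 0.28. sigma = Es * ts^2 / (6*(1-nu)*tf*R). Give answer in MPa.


Step 1: Compute numerator: Es * ts^2 = 160 * 661^2 = 69907360 (GPa*um^2)
Step 2: Compute denominator (R in um): 6*(1-nu)*tf*R = 6*0.72*3.4*27e6 = 396576000.0 (um^2)
Step 3: sigma (GPa) = 69907360 / 396576000.0 = 1.76277e-01 GPa
Step 4: Convert to MPa (x1000): sigma = 176.3 MPa


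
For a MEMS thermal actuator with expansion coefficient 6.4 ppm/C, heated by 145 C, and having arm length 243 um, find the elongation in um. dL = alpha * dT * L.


Step 1: Convert CTE: alpha = 6.4 ppm/C = 6.4e-6 /C
Step 2: dL = 6.4e-6 * 145 * 243
dL = 0.2255 um


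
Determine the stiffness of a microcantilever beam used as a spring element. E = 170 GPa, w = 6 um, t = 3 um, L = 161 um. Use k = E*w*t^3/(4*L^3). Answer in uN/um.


Step 1: Convert E to consistent units (1 GPa = 1000 uN/um^2).
E = 170 GPa = 170000 uN/um^2
Step 2: Compute t^3 = 3^3 = 27
Step 3: Compute L^3 = 161^3 = 4173281
Step 4: k = 170000 * 6 * 27 / (4 * 4173281)
k = 1.6498 uN/um


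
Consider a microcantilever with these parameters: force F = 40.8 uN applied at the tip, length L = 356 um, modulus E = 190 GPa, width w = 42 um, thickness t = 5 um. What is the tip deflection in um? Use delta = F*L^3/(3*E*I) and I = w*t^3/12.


Step 1: Calculate the second moment of area.
I = w * t^3 / 12 = 42 * 5^3 / 12 = 437.5 um^4
Step 2: Convert E to consistent units (1 GPa = 1000 uN/um^2).
E = 190 GPa = 190000 uN/um^2
Step 3: Calculate tip deflection.
delta = F * L^3 / (3 * E * I)
delta = 40.8 * 356^3 / (3 * 190000 * 437.5)
delta = 7.3817 um


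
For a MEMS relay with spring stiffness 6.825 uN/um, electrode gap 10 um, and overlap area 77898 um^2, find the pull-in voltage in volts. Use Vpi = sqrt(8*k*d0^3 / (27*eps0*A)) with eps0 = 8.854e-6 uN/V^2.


Step 1: Compute numerator: 8 * k * d0^3 = 8 * 6.825 * 10^3 = 54600.0
Step 2: Compute denominator: 27 * eps0 * A = 27 * 8.854e-6 * 77898 = 18.62214
Step 3: Vpi = sqrt(54600.0 / 18.62214)
Vpi = 54.15 V


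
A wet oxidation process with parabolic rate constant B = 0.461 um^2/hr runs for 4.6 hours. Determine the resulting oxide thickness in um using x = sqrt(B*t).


Step 1: Compute B*t = 0.461 * 4.6 = 2.1206
Step 2: x = sqrt(2.1206)
x = 1.456 um


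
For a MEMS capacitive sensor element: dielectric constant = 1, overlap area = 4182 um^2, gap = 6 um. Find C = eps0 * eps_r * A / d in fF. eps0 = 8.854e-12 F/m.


Step 1: Convert area to m^2: A = 4182e-12 m^2
Step 2: Convert gap to m: d = 6e-6 m
Step 3: C = eps0 * eps_r * A / d
C = 8.854e-12 * 1 * 4182e-12 / 6e-6
Step 4: Convert to fF (multiply by 1e15).
C = 6.17 fF


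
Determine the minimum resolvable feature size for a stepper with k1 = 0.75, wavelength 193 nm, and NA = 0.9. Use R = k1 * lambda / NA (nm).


Step 1: Identify values: k1 = 0.75, lambda = 193 nm, NA = 0.9
Step 2: R = k1 * lambda / NA
R = 0.75 * 193 / 0.9
R = 160.8 nm


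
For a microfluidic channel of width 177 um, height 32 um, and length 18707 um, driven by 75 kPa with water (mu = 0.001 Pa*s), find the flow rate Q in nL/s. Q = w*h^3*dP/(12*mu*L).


Step 1: Convert all dimensions to SI (meters).
w = 177e-6 m, h = 32e-6 m, L = 18707e-6 m, dP = 75e3 Pa
Step 2: Q = w * h^3 * dP / (12 * mu * L)
Q = 177e-6 * (32e-6)^3 * 75e3 / (12 * 0.001 * 18707e-6) = 1.93775592e-09 m^3/s
Step 3: Convert Q from m^3/s to nL/s (1 m^3 = 1e12 nL, so multiply by 1e12).
Q = 1937.756 nL/s


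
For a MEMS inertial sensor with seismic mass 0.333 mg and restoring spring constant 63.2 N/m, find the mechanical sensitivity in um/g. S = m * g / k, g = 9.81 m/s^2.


Step 1: Convert mass: m = 0.333 mg = 3.33e-07 kg
Step 2: S = m * g / k = 3.33e-07 * 9.81 / 63.2
Step 3: S = 5.17e-08 m/g
Step 4: Convert to um/g: S = 0.052 um/g


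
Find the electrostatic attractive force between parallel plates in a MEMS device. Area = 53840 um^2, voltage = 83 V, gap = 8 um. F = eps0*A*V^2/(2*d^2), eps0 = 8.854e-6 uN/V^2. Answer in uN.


Step 1: Identify parameters.
eps0 = 8.854e-6 uN/V^2, A = 53840 um^2, V = 83 V, d = 8 um
Step 2: Compute V^2 = 83^2 = 6889
Step 3: Compute d^2 = 8^2 = 64
Step 4: F = 0.5 * 8.854e-6 * 53840 * 6889 / 64
F = 25.656 uN


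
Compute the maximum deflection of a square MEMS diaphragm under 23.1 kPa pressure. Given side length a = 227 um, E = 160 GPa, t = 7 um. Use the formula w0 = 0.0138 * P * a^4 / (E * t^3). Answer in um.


Step 1: Convert pressure to compatible units (E is in GPa, so P in GPa).
P = 23.1 kPa = 23.1e-6 GPa
Step 2: Compute numerator: 0.0138 * P * a^4.
a^4 = 227^4 = 2655237841
numerator = 0.0138 * 23.1e-6 * 2655237841 = 8.4644e+02
Step 3: Compute denominator: E * t^3 = 160 * 7^3 = 54880
Step 4: w0 = numerator / denominator = 8.4644e+02 / 54880 = 0.0154 um


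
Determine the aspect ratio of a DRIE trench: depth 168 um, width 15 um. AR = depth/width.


Step 1: AR = depth / width
Step 2: AR = 168 / 15
AR = 11.2


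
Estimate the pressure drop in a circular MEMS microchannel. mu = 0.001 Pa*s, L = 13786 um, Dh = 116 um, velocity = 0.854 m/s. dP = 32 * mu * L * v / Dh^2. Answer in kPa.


Step 1: Convert to SI: L = 13786e-6 m, Dh = 116e-6 m
Step 2: dP = 32 * 0.001 * 13786e-6 * 0.854 / (116e-6)^2
Step 3: dP = 27998.20 Pa
Step 4: Convert to kPa: dP = 28.0 kPa


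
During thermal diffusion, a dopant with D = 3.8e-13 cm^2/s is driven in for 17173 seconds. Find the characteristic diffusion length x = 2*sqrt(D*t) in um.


Step 1: Compute D*t = 3.8e-13 * 17173 = 6.52574e-09 cm^2
Step 2: sqrt(D*t) = 8.07821e-05 cm
Step 3: x = 2 * 8.07821e-05 cm = 1.615642e-04 cm
Step 4: Convert to um (1 cm = 1e4 um): x = 1.616 um


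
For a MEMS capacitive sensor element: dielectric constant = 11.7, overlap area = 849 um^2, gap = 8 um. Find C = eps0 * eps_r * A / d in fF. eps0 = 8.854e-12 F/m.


Step 1: Convert area to m^2: A = 849e-12 m^2
Step 2: Convert gap to m: d = 8e-6 m
Step 3: C = eps0 * eps_r * A / d
C = 8.854e-12 * 11.7 * 849e-12 / 8e-6
Step 4: Convert to fF (multiply by 1e15).
C = 10.99 fF


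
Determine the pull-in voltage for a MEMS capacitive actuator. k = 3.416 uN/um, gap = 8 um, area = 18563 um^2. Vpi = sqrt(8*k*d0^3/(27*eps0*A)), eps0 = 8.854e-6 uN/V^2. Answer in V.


Step 1: Compute numerator: 8 * k * d0^3 = 8 * 3.416 * 8^3 = 13991.936
Step 2: Compute denominator: 27 * eps0 * A = 27 * 8.854e-6 * 18563 = 4.437634
Step 3: Vpi = sqrt(13991.936 / 4.437634)
Vpi = 56.15 V


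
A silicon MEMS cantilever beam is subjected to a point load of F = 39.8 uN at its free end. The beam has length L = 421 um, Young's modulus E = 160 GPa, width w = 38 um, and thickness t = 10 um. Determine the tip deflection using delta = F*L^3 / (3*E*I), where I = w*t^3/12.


Step 1: Calculate the second moment of area.
I = w * t^3 / 12 = 38 * 10^3 / 12 = 3166.6667 um^4
Step 2: Convert E to consistent units (1 GPa = 1000 uN/um^2).
E = 160 GPa = 160000 uN/um^2
Step 3: Calculate tip deflection.
delta = F * L^3 / (3 * E * I)
delta = 39.8 * 421^3 / (3 * 160000 * 3166.6667)
delta = 1.9538 um


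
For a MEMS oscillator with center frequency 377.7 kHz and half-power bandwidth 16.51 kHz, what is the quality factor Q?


Step 1: Q = f0 / bandwidth
Step 2: Q = 377.7 / 16.51
Q = 22.9


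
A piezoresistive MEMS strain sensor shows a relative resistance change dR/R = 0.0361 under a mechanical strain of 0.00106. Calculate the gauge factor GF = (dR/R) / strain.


Step 1: Identify values.
dR/R = 0.0361, strain = 0.00106
Step 2: GF = (dR/R) / strain = 0.0361 / 0.00106
GF = 34.1


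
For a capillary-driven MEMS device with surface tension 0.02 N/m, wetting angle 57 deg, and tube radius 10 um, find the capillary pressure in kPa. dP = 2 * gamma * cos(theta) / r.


Step 1: cos(57 deg) = 0.5446
Step 2: Convert r to m: r = 10e-6 m
Step 3: dP = 2 * 0.02 * 0.5446 / 10e-6 = 2178.4 Pa
Step 4: Convert Pa to kPa (divide by 1000).
dP = 2.18 kPa


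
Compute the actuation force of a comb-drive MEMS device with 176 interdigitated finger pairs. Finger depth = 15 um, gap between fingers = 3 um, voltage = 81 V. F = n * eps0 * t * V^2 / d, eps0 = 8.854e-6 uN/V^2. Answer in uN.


Step 1: Parameters: n=176, eps0=8.854e-6 uN/V^2, t=15 um, V=81 V, d=3 um
Step 2: V^2 = 6561
Step 3: F = 176 * 8.854e-6 * 15 * 6561 / 3
F = 51.12 uN


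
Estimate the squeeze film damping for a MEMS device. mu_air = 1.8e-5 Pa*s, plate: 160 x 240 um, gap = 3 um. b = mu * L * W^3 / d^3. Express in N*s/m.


Step 1: Convert to SI.
L = 160e-6 m, W = 240e-6 m, d = 3e-6 m
Step 2: W^3 = (240e-6)^3 = 1.38e-11 m^3
Step 3: d^3 = (3e-6)^3 = 2.70e-17 m^3
Step 4: b = 1.8e-5 * 160e-6 * 1.38e-11 / 2.70e-17
b = 1.47e-03 N*s/m


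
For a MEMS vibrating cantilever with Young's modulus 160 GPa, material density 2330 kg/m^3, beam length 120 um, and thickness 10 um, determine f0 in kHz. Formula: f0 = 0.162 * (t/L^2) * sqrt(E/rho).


Step 1: Convert units to SI.
t_SI = 10e-6 m, L_SI = 120e-6 m
Step 2: Calculate sqrt(E/rho).
sqrt(160e9 / 2330) = 8286.71 m/s
Step 3: Compute f0.
f0 = 0.162 * 10e-6 / (120e-6)^2 * 8286.71 = 932254.9 Hz = 932.25 kHz


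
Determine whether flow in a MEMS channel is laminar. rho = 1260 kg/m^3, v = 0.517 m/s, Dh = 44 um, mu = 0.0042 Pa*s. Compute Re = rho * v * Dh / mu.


Step 1: Convert Dh to meters: Dh = 44e-6 m
Step 2: Re = rho * v * Dh / mu
Re = 1260 * 0.517 * 44e-6 / 0.0042
Re = 6.824
Since Re = 6.824 is below ~2300, the flow is laminar.


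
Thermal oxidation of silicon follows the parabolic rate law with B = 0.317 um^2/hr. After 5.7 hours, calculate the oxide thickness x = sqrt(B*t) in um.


Step 1: Compute B*t = 0.317 * 5.7 = 1.8069
Step 2: x = sqrt(1.8069)
x = 1.344 um


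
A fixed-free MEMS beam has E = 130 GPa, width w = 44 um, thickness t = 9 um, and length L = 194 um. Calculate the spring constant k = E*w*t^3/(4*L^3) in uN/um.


Step 1: Convert E to consistent units (1 GPa = 1000 uN/um^2).
E = 130 GPa = 130000 uN/um^2
Step 2: Compute t^3 = 9^3 = 729
Step 3: Compute L^3 = 194^3 = 7301384
Step 4: k = 130000 * 44 * 729 / (4 * 7301384)
k = 142.777 uN/um


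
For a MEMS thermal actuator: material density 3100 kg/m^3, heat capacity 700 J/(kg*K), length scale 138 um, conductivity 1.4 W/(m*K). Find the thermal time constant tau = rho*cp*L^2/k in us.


Step 1: Convert L to m: L = 138e-6 m
Step 2: L^2 = (138e-6)^2 = 1.9044e-08 m^2
Step 3: tau = 3100 * 700 * 1.9044e-08 / 1.4 = 2.95182e-02 s
Step 4: Convert to microseconds (multiply by 1e6).
tau = 29518.2 us


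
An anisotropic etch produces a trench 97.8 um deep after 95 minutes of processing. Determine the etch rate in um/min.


Step 1: Etch rate = depth / time
Step 2: rate = 97.8 / 95
rate = 1.029 um/min


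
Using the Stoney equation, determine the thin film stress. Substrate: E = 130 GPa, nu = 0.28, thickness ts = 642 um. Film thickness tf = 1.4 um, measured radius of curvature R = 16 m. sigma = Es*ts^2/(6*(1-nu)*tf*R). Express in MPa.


Step 1: Compute numerator: Es * ts^2 = 130 * 642^2 = 53581320 (GPa*um^2)
Step 2: Compute denominator (R in um): 6*(1-nu)*tf*R = 6*0.72*1.4*16e6 = 96768000.0 (um^2)
Step 3: sigma (GPa) = 53581320 / 96768000.0 = 5.53709e-01 GPa
Step 4: Convert to MPa (x1000): sigma = 553.7 MPa


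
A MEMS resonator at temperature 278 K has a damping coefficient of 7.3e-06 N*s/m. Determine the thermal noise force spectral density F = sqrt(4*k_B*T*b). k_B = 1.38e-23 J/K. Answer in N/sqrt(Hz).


Step 1: Compute 4 * k_B * T * b
= 4 * 1.38e-23 * 278 * 7.3e-06
= 1.1202e-25 N^2/Hz
Step 2: F_noise = sqrt(1.1202e-25)
F_noise = 3.35e-13 N/sqrt(Hz)


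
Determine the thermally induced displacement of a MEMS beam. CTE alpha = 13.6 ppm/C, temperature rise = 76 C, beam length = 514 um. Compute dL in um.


Step 1: Convert CTE: alpha = 13.6 ppm/C = 13.6e-6 /C
Step 2: dL = 13.6e-6 * 76 * 514
dL = 0.5313 um


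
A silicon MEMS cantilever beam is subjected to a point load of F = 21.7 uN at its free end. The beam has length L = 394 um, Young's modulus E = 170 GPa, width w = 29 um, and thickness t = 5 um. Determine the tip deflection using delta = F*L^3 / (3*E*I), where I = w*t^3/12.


Step 1: Calculate the second moment of area.
I = w * t^3 / 12 = 29 * 5^3 / 12 = 302.0833 um^4
Step 2: Convert E to consistent units (1 GPa = 1000 uN/um^2).
E = 170 GPa = 170000 uN/um^2
Step 3: Calculate tip deflection.
delta = F * L^3 / (3 * E * I)
delta = 21.7 * 394^3 / (3 * 170000 * 302.0833)
delta = 8.6149 um


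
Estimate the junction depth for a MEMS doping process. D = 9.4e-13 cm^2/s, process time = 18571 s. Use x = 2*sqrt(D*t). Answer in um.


Step 1: Compute D*t = 9.4e-13 * 18571 = 1.745674e-08 cm^2
Step 2: sqrt(D*t) = 1.32124e-04 cm
Step 3: x = 2 * 1.32124e-04 cm = 2.64248e-04 cm
Step 4: Convert to um (1 cm = 1e4 um): x = 2.642 um


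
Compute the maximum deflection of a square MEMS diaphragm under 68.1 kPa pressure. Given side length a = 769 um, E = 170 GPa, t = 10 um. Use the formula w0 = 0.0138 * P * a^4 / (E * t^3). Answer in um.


Step 1: Convert pressure to compatible units (E is in GPa, so P in GPa).
P = 68.1 kPa = 68.1e-6 GPa
Step 2: Compute numerator: 0.0138 * P * a^4.
a^4 = 769^4 = 349707832321
numerator = 0.0138 * 68.1e-6 * 349707832321 = 3.286484e+05
Step 3: Compute denominator: E * t^3 = 170 * 10^3 = 170000
Step 4: w0 = numerator / denominator = 3.286484e+05 / 170000 = 1.9332 um


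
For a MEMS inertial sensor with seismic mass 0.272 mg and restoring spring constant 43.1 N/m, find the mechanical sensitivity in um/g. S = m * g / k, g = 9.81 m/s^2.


Step 1: Convert mass: m = 0.272 mg = 2.72e-07 kg
Step 2: S = m * g / k = 2.72e-07 * 9.81 / 43.1
Step 3: S = 6.19e-08 m/g
Step 4: Convert to um/g: S = 0.062 um/g


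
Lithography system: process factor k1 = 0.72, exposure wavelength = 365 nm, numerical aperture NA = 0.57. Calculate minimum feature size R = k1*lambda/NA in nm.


Step 1: Identify values: k1 = 0.72, lambda = 365 nm, NA = 0.57
Step 2: R = k1 * lambda / NA
R = 0.72 * 365 / 0.57
R = 461.1 nm


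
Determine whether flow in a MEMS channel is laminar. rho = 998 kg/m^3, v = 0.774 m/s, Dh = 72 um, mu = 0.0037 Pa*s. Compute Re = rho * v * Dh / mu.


Step 1: Convert Dh to meters: Dh = 72e-6 m
Step 2: Re = rho * v * Dh / mu
Re = 998 * 0.774 * 72e-6 / 0.0037
Re = 15.031
Since Re = 15.031 is below ~2300, the flow is laminar.


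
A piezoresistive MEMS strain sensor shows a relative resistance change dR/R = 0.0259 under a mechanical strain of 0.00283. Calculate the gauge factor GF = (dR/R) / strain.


Step 1: Identify values.
dR/R = 0.0259, strain = 0.00283
Step 2: GF = (dR/R) / strain = 0.0259 / 0.00283
GF = 9.2
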